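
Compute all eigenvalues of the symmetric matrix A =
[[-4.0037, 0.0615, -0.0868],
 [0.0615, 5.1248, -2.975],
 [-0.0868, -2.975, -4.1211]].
sigma(A) ≈ {-5, -4, 6}

A is real symmetric, so its spectrum consists of real eigenvalues. Expanding the characteristic polynomial of the displayed matrix gives
  det(λ I - A) = p(λ) = λ^3 + (3)λ^2 + (-34)λ + (-120.0014).
Solving p(λ) = 0 yields eigenvalues ≈ -5, -4, 6. (A is shown rounded to 4 decimals, so these recover the underlying integer eigenvalues to within that precision.)
Verification: the trace of A = -3 equals the sum of eigenvalues -3, and det(A) ≈ 120.0014 matches the eigenvalue product 120.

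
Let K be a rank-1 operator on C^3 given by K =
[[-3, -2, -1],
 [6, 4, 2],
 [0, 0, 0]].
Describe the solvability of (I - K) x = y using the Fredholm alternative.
(I - K) is singular (det(I - K) = 0, i.e. 1 ∈ sigma(K)). (I - K) x = y is solvable iff y ⊥ ker((I - K)^*) = span{(-3, -2, -1)}, i.e. iff -3y_1 - 2y_2 - y_3 = 0. When solvable, the solutions are x = y + c·(1, -2, 0), c arbitrary (ker(I - K) = span{(1, -2, 0)}, dimension 1).

K has rank 1, so it is an outer product K = u v^T: every row of K is a multiple of one row vector. Reading off the entries, u = (1, -2, 0) and v = (-3, -2, -1) (row i of K equals u_i·v^T). A rank-one matrix u v^T satisfies K u = u (v·u) and kills the (2)-dimensional subspace v^⊥, so its characteristic polynomial is lambda^2 (lambda - v·u) with v·u = tr K = 1. Hence the eigenvalues of I - K are 1 (multiplicity 2) and 1 - (1) = 0, so det(I - K) = 0. (Direct check: I - K =
[[4, 2, 1],
 [-6, -3, -2],
 [0, 0, 1]]
has determinant 0.) So 1 is an eigenvalue of K and (I - K) is not invertible. The finite-dimensional Fredholm alternative says: either (I - K) is invertible, or ker(I - K) ≠ {0} and then range(I - K) = ker((I - K)^*)^⊥, with dim ker(I - K) = dim ker((I - K)^*). We are in the second case, so we need both kernels. Kernel of I - K: (I - K) u = u - u (v·u) = u - u = 0, so ker(I - K) = span{u} = span{(1, -2, 0)} (it is exactly 1-dimensional because rank(I - K) = 2). Kernel of the adjoint: K is real, so (I - K)^* = I - K^T = I - v u^T, and (I - v u^T) v = v - v (u·v) = 0; hence ker((I - K)^*) = span{v} = span{(-3, -2, -1)}. Therefore (I - K) x = y is solvable iff <y, v> = 0, i.e. iff -3y_1 - 2y_2 - y_3 = 0. When this holds, K y = u (v·y) = 0, so (I - K) y = y and x = y is a particular solution; the full solution set is the line x = y + c·u = y + c·(1, -2, 0), c ∈ C.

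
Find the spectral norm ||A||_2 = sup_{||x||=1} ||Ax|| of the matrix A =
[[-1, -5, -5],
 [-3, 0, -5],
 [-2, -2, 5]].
||A||_2 ≈ 9.0366 (= sqrt(largest eigenvalue of A^T A))

||A||_2 = sigma_max(A) = sqrt(lambda_max(A^T A)). Form the symmetric matrix M = A^T A =
[[14, 9, 10],
 [9, 29, 15],
 [10, 15, 75]].
Its characteristic polynomial (trace, sum of principal 2x2 minors, determinant of M give the coefficients) is
  p(λ) = det(λ I - M) = λ^3 - 118λ^2 + 3225λ - 21025.
No integer candidate from the rational root theorem (±divisors of 21025) is a root, so the roots are irrational. The cubic discriminant is Δ = 4555029425 > 0, so there are three distinct real roots. p(9) = -829 and p(10) = 425 have opposite signs, so a root lies in (9, 10); Newton's method refines it to λ ≈ 9.6448. p(26) = 633 and p(27) = -289 have opposite signs, so a root lies in (26, 27); Newton's method refines it to λ ≈ 26.6954. p(81) = -2557 and p(82) = 1361 have opposite signs, so a root lies in (81, 82); Newton's method refines it to λ ≈ 81.6599. Check (Vieta): the three roots sum to 118, matching tr M = 118.
So the eigenvalues of A^T A are ≈ 9.6448, 26.6954, 81.6599 (all ≥ 0, as they must be for A^T A). The largest is λ_max ≈ 81.6599, hence ||A||_2 = sqrt(λ_max) ≈ 9.0366.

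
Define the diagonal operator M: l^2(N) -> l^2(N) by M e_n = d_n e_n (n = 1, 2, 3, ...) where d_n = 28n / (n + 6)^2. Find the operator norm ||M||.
||M|| = 7/6 (attained at n = 6)

For M diagonal, ||M|| = sup_n |d_n|. Treat f(x) = 28x / (x + 6)^2 for real x > 0. By the quotient rule, f'(x) = 28(6 - x)/(x + 6)^3, which is positive for x < 6 and negative for x > 6. So f has a unique maximum at x = 6, and since 6 is a positive integer, the supremum over n ≥ 1 is attained at n = 6: d_6 = 28·6/(6 + 6)^2 = 28·6/144 = 7/6. Hence ||M|| = 7/6.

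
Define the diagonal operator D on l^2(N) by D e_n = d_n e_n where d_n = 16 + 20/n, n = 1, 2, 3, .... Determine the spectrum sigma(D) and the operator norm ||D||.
sigma(D) = {16 + 20/n : n ≥ 1} ∪ {16}; ||D|| = 36

A bounded diagonal operator on l^2 with diagonal entries d_n has spectrum equal to the closure of {d_n : n ≥ 1}: every d_n is an eigenvalue (with eigenvector e_n), so {d_n} ⊂ sigma(D); the spectrum is closed, so its closure is too; and for lambda not in the closure, (D - lambda I) has bounded inverse (the diagonal entries 1/(d_n - lambda) are bounded). For our sequence d_n = 16 + 20/n, n = 1, 2, 3, ...:
  - {d_n} = {16 + 20/n : n ≥ 1}; the only limit point is 16
  - closure = {16 + 20/n : n ≥ 1} ∪ {16}
For the norm: a diagonal operator has ||D|| = sup_n |d_n|. Here d_n = 16 + 20/n is positive and decreasing, so sup_n |d_n| = d_1 = 16 + 20 = 36. So ||D|| = 36.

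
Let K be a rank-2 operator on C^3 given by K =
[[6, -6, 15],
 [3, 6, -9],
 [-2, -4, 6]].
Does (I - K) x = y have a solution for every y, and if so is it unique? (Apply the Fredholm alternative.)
(I - K) is invertible (det(I - K) = 103 ≠ 0), so for every y in C^3 the equation (I - K) x = y has a unique solution.

K has rank 2 and factors as K = U V^T = u1 v1^T + u2 v2^T with u1 = (3, -3, 2), v1 = (-1, -2, 3), u2 = (3, 0, 0), v2 = (3, 0, 2) (multiplying out reproduces the displayed K). The nonzero eigenvalues of U V^T coincide with those of the 2 x 2 matrix G = V^T U = [[v1·u1, v1·u2], [v2·u1, v2·u2]] = [[9, -3], [13, 9]], and by the Sylvester determinant identity det(I_3 - U V^T) = det(I_2 - V^T U) = det([[-8, 3], [-13, -8]]) = (-8)(-8) - (3)(-13) = 103. (Direct check: I - K =
[[-5, 6, -15],
 [-3, -5, 9],
 [2, 4, -5]]
has determinant 103.) The finite-dimensional Fredholm alternative says: either (I - K) is invertible, or ker(I - K) ≠ {0} and then range(I - K) = ker((I - K)^*)^⊥, with dim ker(I - K) = dim ker((I - K)^*). Since det(I - K) ≠ 0, 1 is not an eigenvalue of K and ker(I - K) = {0}, so we are in the first case: for every y there is a unique x = (I - K)^(-1) y. (Explicitly, by the Woodbury identity, (I - U V^T)^(-1) = I + U (I_2 - G)^(-1) V^T.)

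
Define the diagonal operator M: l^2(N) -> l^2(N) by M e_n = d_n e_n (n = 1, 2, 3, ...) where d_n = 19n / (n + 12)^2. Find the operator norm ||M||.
||M|| = 19/48 (attained at n = 12)

For M diagonal, ||M|| = sup_n |d_n|. Treat f(x) = 19x / (x + 12)^2 for real x > 0. By the quotient rule, f'(x) = 19(12 - x)/(x + 12)^3, which is positive for x < 12 and negative for x > 12. So f has a unique maximum at x = 12, and since 12 is a positive integer, the supremum over n ≥ 1 is attained at n = 12: d_12 = 19·12/(12 + 12)^2 = 19·12/576 = 19/48. Hence ||M|| = 19/48.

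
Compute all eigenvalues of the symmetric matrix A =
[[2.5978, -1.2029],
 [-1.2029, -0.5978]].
sigma(A) ≈ {-1, 3}

A is real symmetric, so its spectrum consists of real eigenvalues. Expanding the characteristic polynomial of the displayed matrix gives
  det(λ I - A) = p(λ) = λ^2 + (-2)λ + (-3).
Solving p(λ) = 0 yields eigenvalues ≈ -1, 3. (A is shown rounded to 4 decimals, so these recover the underlying integer eigenvalues to within that precision.)
Verification: the trace of A = 2 equals the sum of eigenvalues 2, and det(A) ≈ -2.9999 matches the eigenvalue product -3.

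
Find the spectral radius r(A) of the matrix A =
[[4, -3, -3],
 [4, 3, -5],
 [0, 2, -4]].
r(A) ≈ 5.0384

The eigenvalues of A are the roots of its characteristic polynomial. With M = A (coefficients from the trace, the sum of principal 2x2 minors, and det A):
  p(λ) = det(λ I - M) = λ^3 - 3λ^2 + 6λ + 80.
No integer candidate from the rational root theorem (±divisors of 80) is a root, so the roots are irrational. The cubic discriminant is Δ = -190620 < 0, so there is one real root and a complex-conjugate pair. p(-4) = -56 and p(-3) = 8 have opposite signs, so a root lies in (-4, -3); Newton's method refines it to λ ≈ -3.1514. Dividing out (λ - (-3.1514)) leaves approximately λ^2 - 6.1514λ + 25.3855. For λ^2 - 6.1514λ + 25.3855 the discriminant is -63.7024. It is negative, so the remaining roots are the complex-conjugate pair λ ≈ 3.0757 ± 3.9907i. Their product equals the constant term, so |λ|^2 ≈ 25.3855 and |λ| ≈ 5.0384.
Thus the eigenvalues (to 4 decimals) are -3.1514 (modulus 3.1514); 3.0757 ± 3.9907i (modulus 5.0384). The spectral radius is the largest modulus: r(A) ≈ 5.0384. (Cross-check: r(A) ≤ ||A||_2 ≈ 8.7503; equality holds whenever A is normal, though it can also hold for some non-normal A.)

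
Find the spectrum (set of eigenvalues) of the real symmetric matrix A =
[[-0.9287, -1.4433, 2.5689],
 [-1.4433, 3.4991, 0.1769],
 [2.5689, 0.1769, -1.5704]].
sigma(A) ≈ {-4, 1, 4}

A is real symmetric, so its spectrum consists of real eigenvalues. Expanding the characteristic polynomial of the displayed matrix gives
  det(λ I - A) = p(λ) = λ^3 + (-1)λ^2 + (-16)λ + (16).
Solving p(λ) = 0 yields eigenvalues ≈ -4, 1, 4. (A is shown rounded to 4 decimals, so these recover the underlying integer eigenvalues to within that precision.)
Verification: the trace of A = 1 equals the sum of eigenvalues 1, and det(A) ≈ -15.9996 matches the eigenvalue product -16.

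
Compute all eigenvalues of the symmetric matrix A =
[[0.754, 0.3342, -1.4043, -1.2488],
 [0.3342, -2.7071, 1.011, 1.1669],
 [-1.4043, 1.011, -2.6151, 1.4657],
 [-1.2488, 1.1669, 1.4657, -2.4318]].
sigma(A) ≈ {-4, -1, 2} (-4 with multiplicity 2)

A is real symmetric, so its spectrum consists of real eigenvalues. Expanding the characteristic polynomial of the displayed matrix gives
  det(λ I - A) = p(λ) = λ^4 + (7)λ^3 + (6)λ^2 + (-32)λ + (-32).
Solving p(λ) = 0 yields eigenvalues ≈ -4, -4, -1, 2. (A is shown rounded to 4 decimals, so these recover the underlying integer eigenvalues to within that precision.)
Verification: the trace of A = -7 equals the sum of eigenvalues -7, and det(A) ≈ -31.9999 matches the eigenvalue product -32.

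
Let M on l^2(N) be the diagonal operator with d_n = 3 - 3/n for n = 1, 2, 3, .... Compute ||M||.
||M|| = 3

For a diagonal operator on l^2 with entries d_n, ||M|| = sup_n |d_n|. Here d_1 = 0, d_2 = 3/2, ..., and d_n = 3 - 3/n increases monotonically toward 3. All terms lie in [0, 3), so |d_n| = d_n and the supremum is the limit 3, which is not attained by any individual d_n. Hence ||M|| = 3.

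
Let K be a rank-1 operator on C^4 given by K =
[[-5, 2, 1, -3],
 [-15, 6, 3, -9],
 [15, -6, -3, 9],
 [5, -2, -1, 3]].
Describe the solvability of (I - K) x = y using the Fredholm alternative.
(I - K) is singular (det(I - K) = 0, i.e. 1 ∈ sigma(K)). (I - K) x = y is solvable iff y ⊥ ker((I - K)^*) = span{(-5, 2, 1, -3)}, i.e. iff -5y_1 + 2y_2 + y_3 - 3y_4 = 0. When solvable, the solutions are x = y + c·(1, 3, -3, -1), c arbitrary (ker(I - K) = span{(1, 3, -3, -1)}, dimension 1).

K has rank 1, so it is an outer product K = u v^T: every row of K is a multiple of one row vector. Reading off the entries, u = (1, 3, -3, -1) and v = (-5, 2, 1, -3) (row i of K equals u_i·v^T). A rank-one matrix u v^T satisfies K u = u (v·u) and kills the (3)-dimensional subspace v^⊥, so its characteristic polynomial is lambda^3 (lambda - v·u) with v·u = tr K = 1. Hence the eigenvalues of I - K are 1 (multiplicity 3) and 1 - (1) = 0, so det(I - K) = 0. (Direct check: I - K =
[[6, -2, -1, 3],
 [15, -5, -3, 9],
 [-15, 6, 4, -9],
 [-5, 2, 1, -2]]
has determinant 0.) So 1 is an eigenvalue of K and (I - K) is not invertible. The finite-dimensional Fredholm alternative says: either (I - K) is invertible, or ker(I - K) ≠ {0} and then range(I - K) = ker((I - K)^*)^⊥, with dim ker(I - K) = dim ker((I - K)^*). We are in the second case, so we need both kernels. Kernel of I - K: (I - K) u = u - u (v·u) = u - u = 0, so ker(I - K) = span{u} = span{(1, 3, -3, -1)} (it is exactly 1-dimensional because rank(I - K) = 3). Kernel of the adjoint: K is real, so (I - K)^* = I - K^T = I - v u^T, and (I - v u^T) v = v - v (u·v) = 0; hence ker((I - K)^*) = span{v} = span{(-5, 2, 1, -3)}. Therefore (I - K) x = y is solvable iff <y, v> = 0, i.e. iff -5y_1 + 2y_2 + y_3 - 3y_4 = 0. When this holds, K y = u (v·y) = 0, so (I - K) y = y and x = y is a particular solution; the full solution set is the line x = y + c·u = y + c·(1, 3, -3, -1), c ∈ C.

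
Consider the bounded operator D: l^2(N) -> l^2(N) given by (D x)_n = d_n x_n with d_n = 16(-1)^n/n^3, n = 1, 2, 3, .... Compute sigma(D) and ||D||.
sigma(D) = {16(-1)^n/n^3 : n ≥ 1} ∪ {0}; ||D|| = 16

A bounded diagonal operator on l^2 with diagonal entries d_n has spectrum equal to the closure of {d_n : n ≥ 1}: every d_n is an eigenvalue (with eigenvector e_n), so {d_n} ⊂ sigma(D); the spectrum is closed, so its closure is too; and for lambda not in the closure, (D - lambda I) has bounded inverse (the diagonal entries 1/(d_n - lambda) are bounded). For our sequence d_n = 16(-1)^n/n^3, n = 1, 2, 3, ...:
  - {d_n} = {16(-1)^n/n^3 : n ≥ 1}; the only limit point is 0
  - closure = {16(-1)^n/n^3 : n ≥ 1} ∪ {0}
For the norm: a diagonal operator has ||D|| = sup_n |d_n|. Here |d_n| = 16/n^3 is decreasing, so sup_n |d_n| = |d_1| = 16. So ||D|| = 16.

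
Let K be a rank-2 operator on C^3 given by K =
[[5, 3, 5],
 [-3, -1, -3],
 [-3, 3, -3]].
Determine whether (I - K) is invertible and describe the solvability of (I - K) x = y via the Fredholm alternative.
(I - K) is invertible (det(I - K) = 16 ≠ 0), so for every y in C^3 the equation (I - K) x = y has a unique solution.

K has rank 2 and factors as K = U V^T = u1 v1^T + u2 v2^T with u1 = (-1, 0, -3), v1 = (1, -1, 1), u2 = (2, -1, 0), v2 = (3, 1, 3) (multiplying out reproduces the displayed K). The nonzero eigenvalues of U V^T coincide with those of the 2 x 2 matrix G = V^T U = [[v1·u1, v1·u2], [v2·u1, v2·u2]] = [[-4, 3], [-12, 5]], and by the Sylvester determinant identity det(I_3 - U V^T) = det(I_2 - V^T U) = det([[5, -3], [12, -4]]) = (5)(-4) - (-3)(12) = 16. (Direct check: I - K =
[[-4, -3, -5],
 [3, 2, 3],
 [3, -3, 4]]
has determinant 16.) The finite-dimensional Fredholm alternative says: either (I - K) is invertible, or ker(I - K) ≠ {0} and then range(I - K) = ker((I - K)^*)^⊥, with dim ker(I - K) = dim ker((I - K)^*). Since det(I - K) ≠ 0, 1 is not an eigenvalue of K and ker(I - K) = {0}, so we are in the first case: for every y there is a unique x = (I - K)^(-1) y. (Explicitly, by the Woodbury identity, (I - U V^T)^(-1) = I + U (I_2 - G)^(-1) V^T.)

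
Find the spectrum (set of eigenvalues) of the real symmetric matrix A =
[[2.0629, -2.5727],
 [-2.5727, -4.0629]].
sigma(A) ≈ {-5, 3}

A is real symmetric, so its spectrum consists of real eigenvalues. Expanding the characteristic polynomial of the displayed matrix gives
  det(λ I - A) = p(λ) = λ^2 + (2)λ + (-15).
Solving p(λ) = 0 yields eigenvalues ≈ -5, 3. (A is shown rounded to 4 decimals, so these recover the underlying integer eigenvalues to within that precision.)
Verification: the trace of A = -2 equals the sum of eigenvalues -2, and det(A) ≈ -15.0001 matches the eigenvalue product -15.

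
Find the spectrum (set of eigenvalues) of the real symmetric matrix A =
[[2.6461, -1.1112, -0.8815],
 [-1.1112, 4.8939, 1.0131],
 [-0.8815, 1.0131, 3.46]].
sigma(A) ≈ {2, 3, 6}

A is real symmetric, so its spectrum consists of real eigenvalues. Expanding the characteristic polynomial of the displayed matrix gives
  det(λ I - A) = p(λ) = λ^3 + (-11)λ^2 + (36)λ + (-36).
Solving p(λ) = 0 yields eigenvalues ≈ 2, 3, 6. (A is shown rounded to 4 decimals, so these recover the underlying integer eigenvalues to within that precision.)
Verification: the trace of A = 11 equals the sum of eigenvalues 11, and det(A) ≈ 35.9999 matches the eigenvalue product 36.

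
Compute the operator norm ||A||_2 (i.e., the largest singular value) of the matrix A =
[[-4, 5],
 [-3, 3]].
||A||_2 = sqrt((59 + sqrt(3445))/2) ≈ 7.6712 (= sqrt(largest eigenvalue of A^T A))

||A||_2 = sigma_max(A) = sqrt(lambda_max(A^T A)). Form the symmetric matrix M = A^T A =
[[25, -29],
 [-29, 34]].
Its characteristic polynomial (trace, determinant of M give the coefficients) is
  p(λ) = det(λ I - M) = λ^2 - 59λ + 9.
For λ^2 - 59λ + 9 the discriminant is 3445. It is nonnegative but not a perfect square, so the roots are real and irrational: λ = (59 ± sqrt(3445))/2 ≈ 58.8471, 0.1529.
So the eigenvalues of A^T A are ≈ 0.1529, 58.8471 (all ≥ 0, as they must be for A^T A). The largest is λ_max = (59 + sqrt(3445))/2 ≈ 58.8471, hence ||A||_2 = sqrt(λ_max) = sqrt((59 + sqrt(3445))/2) ≈ 7.6712.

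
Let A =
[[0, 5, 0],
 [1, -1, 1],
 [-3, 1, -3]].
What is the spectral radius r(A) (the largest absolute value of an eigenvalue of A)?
r(A) = (4 + sqrt(28))/2 ≈ 4.6458

The eigenvalues of A are the roots of its characteristic polynomial. With M = A (coefficients from the trace, the sum of principal 2x2 minors, and det A):
  p(λ) = det(λ I - M) = λ^3 + 4λ^2 - 3λ.
The constant term is 0, so λ = 0 is a root. Dividing out λ leaves p(λ) = λ(λ^2 + 4λ - 3). For λ^2 + 4λ - 3 the discriminant is 28. It is nonnegative but not a perfect square, so the roots are real and irrational: λ = (-4 ± sqrt(28))/2 ≈ 0.6458, -4.6458.
Thus the eigenvalues (to 4 decimals) are 0.6458 (modulus 0.6458); -4.6458 (modulus 4.6458); 0 (modulus 0). The spectral radius is the largest modulus: r(A) = (4 + sqrt(28))/2 ≈ 4.6458. (Cross-check: r(A) ≤ ||A||_2 ≈ 5.4911; equality holds whenever A is normal, though it can also hold for some non-normal A.)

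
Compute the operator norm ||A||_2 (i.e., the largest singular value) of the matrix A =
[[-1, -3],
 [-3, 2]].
||A||_2 = sqrt((23 + sqrt(45))/2) ≈ 3.8541 (= sqrt(largest eigenvalue of A^T A))

||A||_2 = sigma_max(A) = sqrt(lambda_max(A^T A)). Form the symmetric matrix M = A^T A =
[[10, -3],
 [-3, 13]].
Its characteristic polynomial (trace, determinant of M give the coefficients) is
  p(λ) = det(λ I - M) = λ^2 - 23λ + 121.
For λ^2 - 23λ + 121 the discriminant is 45. It is nonnegative but not a perfect square, so the roots are real and irrational: λ = (23 ± sqrt(45))/2 ≈ 14.8541, 8.1459.
So the eigenvalues of A^T A are ≈ 8.1459, 14.8541 (all ≥ 0, as they must be for A^T A). The largest is λ_max = (23 + sqrt(45))/2 ≈ 14.8541, hence ||A||_2 = sqrt(λ_max) = sqrt((23 + sqrt(45))/2) ≈ 3.8541.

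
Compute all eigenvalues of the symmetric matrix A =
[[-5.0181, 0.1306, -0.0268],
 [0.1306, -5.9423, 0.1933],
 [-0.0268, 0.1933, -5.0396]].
sigma(A) ≈ {-6, -5} (-5 with multiplicity 2)

A is real symmetric, so its spectrum consists of real eigenvalues. Expanding the characteristic polynomial of the displayed matrix gives
  det(λ I - A) = p(λ) = λ^3 + (16)λ^2 + (85)λ + (150).
Solving p(λ) = 0 yields eigenvalues ≈ -6, -5, -5. (A is shown rounded to 4 decimals, so these recover the underlying integer eigenvalues to within that precision.)
Verification: the trace of A = -16 equals the sum of eigenvalues -16, and det(A) ≈ -149.9997 matches the eigenvalue product -150.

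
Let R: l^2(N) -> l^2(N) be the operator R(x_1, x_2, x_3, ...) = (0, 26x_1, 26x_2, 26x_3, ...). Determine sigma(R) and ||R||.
sigma(R) = closed disk {z in C : |z| ≤ 26}; ||R|| = 26

Note R = 26·U where U is the unit right shift (U x)_k = x_{k-1} (with x_0 := 0); so ||R|| = 26||U|| and sigma(R) = 26·sigma(U). ||R x||^2 = sum_{k≥1} |26x_k|^2 = 676||x||^2, so ||R|| = 26 and sigma(R) ⊂ {|z| ≤ 26}. For any |lambda| < 26, the equation (R - lambda I) x = 0 forces x_1 = 0, then 26x_k = lambda x_{k+1} ⇒ x = 0, so R has no eigenvalues. But (R - lambda I) is not surjective for |lambda| < 26: solving (R - lambda I) x = e_1 would require x_n proportional to (lambda/26)^(-n), which is not in l^2. So every |lambda| < 26 lies in the residual spectrum. The boundary |lambda| = 26 is in the approximate point spectrum (the spectrum is closed). Hence sigma(R) is the closed disk of radius 26.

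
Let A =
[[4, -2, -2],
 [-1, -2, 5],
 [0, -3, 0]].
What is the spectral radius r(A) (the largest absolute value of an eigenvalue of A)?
r(A) ≈ 4.0533

The eigenvalues of A are the roots of its characteristic polynomial. With M = A (coefficients from the trace, the sum of principal 2x2 minors, and det A):
  p(λ) = det(λ I - M) = λ^3 - 2λ^2 + 5λ - 54.
No integer candidate from the rational root theorem (±divisors of 54) is a root, so the roots are irrational. The cubic discriminant is Δ = -71140 < 0, so there is one real root and a complex-conjugate pair. p(4) = -2 and p(5) = 46 have opposite signs, so a root lies in (4, 5); Newton's method refines it to λ ≈ 4.0533. Dividing out (λ - (4.0533)) leaves approximately λ^2 + 2.0533λ + 13.3225. For λ^2 + 2.0533λ + 13.3225 the discriminant is -49.0742. It is negative, so the remaining roots are the complex-conjugate pair λ ≈ -1.0266 ± 3.5026i. Their product equals the constant term, so |λ|^2 ≈ 13.3225 and |λ| ≈ 3.65.
Thus the eigenvalues (to 4 decimals) are 4.0533 (modulus 4.0533); -1.0266 ± 3.5026i (modulus 3.65). The spectral radius is the largest modulus: r(A) ≈ 4.0533. (Cross-check: r(A) ≤ ||A||_2 ≈ 6.1238; equality holds whenever A is normal, though it can also hold for some non-normal A.)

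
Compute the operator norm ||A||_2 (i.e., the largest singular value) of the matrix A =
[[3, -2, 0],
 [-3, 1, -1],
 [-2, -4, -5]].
||A||_2 ≈ 6.8107 (= sqrt(largest eigenvalue of A^T A))

||A||_2 = sigma_max(A) = sqrt(lambda_max(A^T A)). Form the symmetric matrix M = A^T A =
[[22, -1, 13],
 [-1, 21, 19],
 [13, 19, 26]].
Its characteristic polynomial (trace, sum of principal 2x2 minors, determinant of M give the coefficients) is
  p(λ) = det(λ I - M) = λ^3 - 69λ^2 + 1049λ - 1.
No integer candidate from the rational root theorem (±divisors of 1) is a root, so the roots are irrational. The cubic discriminant is Δ = 621715360 > 0, so there are three distinct real roots. p(0) = -1 and p(1) = 980 have opposite signs, so a root lies in (0, 1); Newton's method refines it to λ ≈ 0.001. p(22) = 329 and p(23) = -208 have opposite signs, so a root lies in (22, 23); Newton's method refines it to λ ≈ 22.6133. p(46) = -415 and p(47) = 704 have opposite signs, so a root lies in (46, 47); Newton's method refines it to λ ≈ 46.3858. Check (Vieta): the three roots sum to 69, matching tr M = 69.
So the eigenvalues of A^T A are ≈ 0.001, 22.6133, 46.3858 (all ≥ 0, as they must be for A^T A). The largest is λ_max ≈ 46.3858, hence ||A||_2 = sqrt(λ_max) ≈ 6.8107.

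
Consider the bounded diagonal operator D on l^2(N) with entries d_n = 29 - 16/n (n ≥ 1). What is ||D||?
||D|| = 29

For a diagonal operator on l^2 with entries d_n, ||D|| = sup_n |d_n|. Here d_1 = 13, d_2 = 21, ..., and d_n = 29 - 16/n increases monotonically toward 29. All terms lie in [13, 29), so |d_n| = d_n and the supremum is the limit 29, which is not attained by any individual d_n. Hence ||D|| = 29.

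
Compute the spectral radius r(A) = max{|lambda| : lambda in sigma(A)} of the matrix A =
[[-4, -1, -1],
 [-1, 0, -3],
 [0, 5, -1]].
r(A) ≈ 3.9214

The eigenvalues of A are the roots of its characteristic polynomial. With M = A (coefficients from the trace, the sum of principal 2x2 minors, and det A):
  p(λ) = det(λ I - M) = λ^3 + 5λ^2 + 18λ + 54.
No integer candidate from the rational root theorem (±divisors of 54) is a root, so the roots are irrational. The cubic discriminant is Δ = -33480 < 0, so there is one real root and a complex-conjugate pair. p(-4) = -2 and p(-3) = 18 have opposite signs, so a root lies in (-4, -3); Newton's method refines it to λ ≈ -3.9214. Dividing out (λ - (-3.9214)) leaves approximately λ^2 + 1.0786λ + 13.7705. For λ^2 + 1.0786λ + 13.7705 the discriminant is -53.9186. It is negative, so the remaining roots are the complex-conjugate pair λ ≈ -0.5393 ± 3.6715i. Their product equals the constant term, so |λ|^2 ≈ 13.7705 and |λ| ≈ 3.7109.
Thus the eigenvalues (to 4 decimals) are -3.9214 (modulus 3.9214); -0.5393 ± 3.6715i (modulus 3.7109). The spectral radius is the largest modulus: r(A) ≈ 3.9214. (Cross-check: r(A) ≤ ||A||_2 ≈ 5.259; equality holds whenever A is normal, though it can also hold for some non-normal A.)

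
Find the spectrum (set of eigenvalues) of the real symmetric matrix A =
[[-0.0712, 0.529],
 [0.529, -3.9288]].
sigma(A) ≈ {-4, 0}

A is real symmetric, so its spectrum consists of real eigenvalues. Expanding the characteristic polynomial of the displayed matrix gives
  det(λ I - A) = p(λ) = λ^2 + (4)λ + (0).
Solving p(λ) = 0 yields eigenvalues ≈ -4, 0. (A is shown rounded to 4 decimals, so these recover the underlying integer eigenvalues to within that precision.)
Verification: the trace of A = -4 equals the sum of eigenvalues -4, and det(A) ≈ -0.0001 matches the eigenvalue product 0.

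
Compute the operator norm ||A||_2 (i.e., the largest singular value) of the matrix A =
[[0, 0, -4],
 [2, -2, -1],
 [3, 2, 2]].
||A||_2 = 5 (= sqrt(largest eigenvalue of A^T A))

||A||_2 = sigma_max(A) = sqrt(lambda_max(A^T A)). Form the symmetric matrix M = A^T A =
[[13, 2, 4],
 [2, 8, 6],
 [4, 6, 21]].
Its characteristic polynomial (trace, sum of principal 2x2 minors, determinant of M give the coefficients) is
  p(λ) = det(λ I - M) = λ^3 - 42λ^2 + 489λ - 1600.
By the rational root theorem any rational root is an integer divisor of 1600. Testing λ = 25: p(25) = 15625 - 26250 + 12225 - 1600 = 0, so λ = 25 is a root. Dividing out (λ - 25) leaves p(λ) = (λ - 25)(λ^2 - 17λ + 64). For λ^2 - 17λ + 64 the discriminant is 33. It is nonnegative but not a perfect square, so the roots are real and irrational: λ = (17 ± sqrt(33))/2 ≈ 11.3723, 5.6277.
So the eigenvalues of A^T A are ≈ 5.6277, 11.3723, 25 (all ≥ 0, as they must be for A^T A). The largest is λ_max = 25, hence ||A||_2 = sqrt(λ_max) = 5.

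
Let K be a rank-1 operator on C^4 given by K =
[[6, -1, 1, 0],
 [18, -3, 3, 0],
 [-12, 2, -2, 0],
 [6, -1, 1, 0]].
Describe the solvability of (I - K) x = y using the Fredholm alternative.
(I - K) is singular (det(I - K) = 0, i.e. 1 ∈ sigma(K)). (I - K) x = y is solvable iff y ⊥ ker((I - K)^*) = span{(6, -1, 1, 0)}, i.e. iff 6y_1 - y_2 + y_3 = 0. When solvable, the solutions are x = y + c·(1, 3, -2, 1), c arbitrary (ker(I - K) = span{(1, 3, -2, 1)}, dimension 1).

K has rank 1, so it is an outer product K = u v^T: every row of K is a multiple of one row vector. Reading off the entries, u = (1, 3, -2, 1) and v = (6, -1, 1, 0) (row i of K equals u_i·v^T). A rank-one matrix u v^T satisfies K u = u (v·u) and kills the (3)-dimensional subspace v^⊥, so its characteristic polynomial is lambda^3 (lambda - v·u) with v·u = tr K = 1. Hence the eigenvalues of I - K are 1 (multiplicity 3) and 1 - (1) = 0, so det(I - K) = 0. (Direct check: I - K =
[[-5, 1, -1, 0],
 [-18, 4, -3, 0],
 [12, -2, 3, 0],
 [-6, 1, -1, 1]]
has determinant 0.) So 1 is an eigenvalue of K and (I - K) is not invertible. The finite-dimensional Fredholm alternative says: either (I - K) is invertible, or ker(I - K) ≠ {0} and then range(I - K) = ker((I - K)^*)^⊥, with dim ker(I - K) = dim ker((I - K)^*). We are in the second case, so we need both kernels. Kernel of I - K: (I - K) u = u - u (v·u) = u - u = 0, so ker(I - K) = span{u} = span{(1, 3, -2, 1)} (it is exactly 1-dimensional because rank(I - K) = 3). Kernel of the adjoint: K is real, so (I - K)^* = I - K^T = I - v u^T, and (I - v u^T) v = v - v (u·v) = 0; hence ker((I - K)^*) = span{v} = span{(6, -1, 1, 0)}. Therefore (I - K) x = y is solvable iff <y, v> = 0, i.e. iff 6y_1 - y_2 + y_3 = 0. When this holds, K y = u (v·y) = 0, so (I - K) y = y and x = y is a particular solution; the full solution set is the line x = y + c·u = y + c·(1, 3, -2, 1), c ∈ C.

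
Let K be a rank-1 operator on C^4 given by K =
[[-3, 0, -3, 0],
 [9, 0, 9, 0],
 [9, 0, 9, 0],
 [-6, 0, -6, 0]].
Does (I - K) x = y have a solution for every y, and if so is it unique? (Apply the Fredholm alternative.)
(I - K) is invertible (det(I - K) = -5 ≠ 0), so for every y in C^4 the equation (I - K) x = y has a unique solution.

K has rank 1, so it is an outer product K = u v^T: every row of K is a multiple of one row vector. Reading off the entries, u = (-1, 3, 3, -2) and v = (3, 0, 3, 0) (row i of K equals u_i·v^T). A rank-one matrix u v^T satisfies K u = u (v·u) and kills the (3)-dimensional subspace v^⊥, so its characteristic polynomial is lambda^3 (lambda - v·u) with v·u = tr K = 6. Hence the eigenvalues of I - K are 1 (multiplicity 3) and 1 - (6) = -5, so det(I - K) = -5. (Direct check: I - K =
[[4, 0, 3, 0],
 [-9, 1, -9, 0],
 [-9, 0, -8, 0],
 [6, 0, 6, 1]]
has determinant -5.) The finite-dimensional Fredholm alternative says: either (I - K) is invertible, or ker(I - K) ≠ {0} and then range(I - K) = ker((I - K)^*)^⊥, with dim ker(I - K) = dim ker((I - K)^*). Since det(I - K) ≠ 0, 1 is not an eigenvalue of K and ker(I - K) = {0}, so we are in the first case: for every y there is a unique x = (I - K)^(-1) y. Explicitly, by the Sherman–Morrison formula, (I - u v^T)^(-1) = I + u v^T/(1 - v·u), i.e. (I - K)^(-1) = I + K/(-5).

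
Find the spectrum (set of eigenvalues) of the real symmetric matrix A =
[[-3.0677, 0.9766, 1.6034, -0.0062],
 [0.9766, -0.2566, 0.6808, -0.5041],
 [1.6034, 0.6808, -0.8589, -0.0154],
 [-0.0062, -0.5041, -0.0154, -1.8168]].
sigma(A) ≈ {-4, -2, -1, 1}

A is real symmetric, so its spectrum consists of real eigenvalues. Expanding the characteristic polynomial of the displayed matrix gives
  det(λ I - A) = p(λ) = λ^4 + (6)λ^3 + (7)λ^2 + (-6)λ + (-8).
Solving p(λ) = 0 yields eigenvalues ≈ -4, -2, -1, 1. (A is shown rounded to 4 decimals, so these recover the underlying integer eigenvalues to within that precision.)
Verification: the trace of A = -6 equals the sum of eigenvalues -6, and det(A) ≈ -8.0005 matches the eigenvalue product -8.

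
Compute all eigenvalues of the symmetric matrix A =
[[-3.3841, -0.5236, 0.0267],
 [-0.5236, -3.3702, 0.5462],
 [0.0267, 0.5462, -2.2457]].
sigma(A) ≈ {-4, -3, -2}

A is real symmetric, so its spectrum consists of real eigenvalues. Expanding the characteristic polynomial of the displayed matrix gives
  det(λ I - A) = p(λ) = λ^3 + (9)λ^2 + (26)λ + (24).
Solving p(λ) = 0 yields eigenvalues ≈ -4, -3, -2. (A is shown rounded to 4 decimals, so these recover the underlying integer eigenvalues to within that precision.)
Verification: the trace of A = -9 equals the sum of eigenvalues -9, and det(A) ≈ -24.0000 matches the eigenvalue product -24.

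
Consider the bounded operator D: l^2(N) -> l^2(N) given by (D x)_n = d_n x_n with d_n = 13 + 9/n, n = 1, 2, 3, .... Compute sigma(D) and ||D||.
sigma(D) = {13 + 9/n : n ≥ 1} ∪ {13}; ||D|| = 22

A bounded diagonal operator on l^2 with diagonal entries d_n has spectrum equal to the closure of {d_n : n ≥ 1}: every d_n is an eigenvalue (with eigenvector e_n), so {d_n} ⊂ sigma(D); the spectrum is closed, so its closure is too; and for lambda not in the closure, (D - lambda I) has bounded inverse (the diagonal entries 1/(d_n - lambda) are bounded). For our sequence d_n = 13 + 9/n, n = 1, 2, 3, ...:
  - {d_n} = {13 + 9/n : n ≥ 1}; the only limit point is 13
  - closure = {13 + 9/n : n ≥ 1} ∪ {13}
For the norm: a diagonal operator has ||D|| = sup_n |d_n|. Here d_n = 13 + 9/n is positive and decreasing, so sup_n |d_n| = d_1 = 13 + 9 = 22. So ||D|| = 22.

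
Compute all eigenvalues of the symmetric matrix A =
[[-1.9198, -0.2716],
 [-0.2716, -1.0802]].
sigma(A) ≈ {-2, -1}

A is real symmetric, so its spectrum consists of real eigenvalues. Expanding the characteristic polynomial of the displayed matrix gives
  det(λ I - A) = p(λ) = λ^2 + (3)λ + (2).
Solving p(λ) = 0 yields eigenvalues ≈ -2, -1. (A is shown rounded to 4 decimals, so these recover the underlying integer eigenvalues to within that precision.)
Verification: the trace of A = -3 equals the sum of eigenvalues -3, and det(A) ≈ 2.0000 matches the eigenvalue product 2.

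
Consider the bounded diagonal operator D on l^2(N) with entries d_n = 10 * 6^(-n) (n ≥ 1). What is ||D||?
||D|| = 5/3 (attained at n = 1)

For D diagonal, ||D|| = sup_n |d_n|. The sequence d_n = 10 * 6^(-n) is positive and strictly decreasing (ratio 6^(-1) < 1), so the supremum is d_1 = 10/6 = 5/3. Hence ||D|| = 5/3.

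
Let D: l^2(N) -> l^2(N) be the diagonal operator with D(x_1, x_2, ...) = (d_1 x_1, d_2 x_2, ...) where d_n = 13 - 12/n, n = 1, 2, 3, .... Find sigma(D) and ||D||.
sigma(D) = {13 - 12/n : n ≥ 1} ∪ {13}; ||D|| = 13

A bounded diagonal operator on l^2 with diagonal entries d_n has spectrum equal to the closure of {d_n : n ≥ 1}: every d_n is an eigenvalue (with eigenvector e_n), so {d_n} ⊂ sigma(D); the spectrum is closed, so its closure is too; and for lambda not in the closure, (D - lambda I) has bounded inverse (the diagonal entries 1/(d_n - lambda) are bounded). For our sequence d_n = 13 - 12/n, n = 1, 2, 3, ...:
  - {d_n} = {13 - 12/n : n ≥ 1}; the only limit point is 13
  - closure = {13 - 12/n : n ≥ 1} ∪ {13}
For the norm: a diagonal operator has ||D|| = sup_n |d_n|. Here d_n = 13 - 12/n increases monotonically from d_1 = 1 toward 13, with all terms in [1, 13); so sup_n |d_n| = 13 (the supremum is the limit, not attained). So ||D|| = 13.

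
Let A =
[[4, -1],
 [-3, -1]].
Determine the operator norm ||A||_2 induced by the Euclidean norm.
||A||_2 = sqrt((27 + sqrt(533))/2) ≈ 5.0043 (= sqrt(largest eigenvalue of A^T A))

||A||_2 = sigma_max(A) = sqrt(lambda_max(A^T A)). Form the symmetric matrix M = A^T A =
[[25, -1],
 [-1, 2]].
Its characteristic polynomial (trace, determinant of M give the coefficients) is
  p(λ) = det(λ I - M) = λ^2 - 27λ + 49.
For λ^2 - 27λ + 49 the discriminant is 533. It is nonnegative but not a perfect square, so the roots are real and irrational: λ = (27 ± sqrt(533))/2 ≈ 25.0434, 1.9566.
So the eigenvalues of A^T A are ≈ 1.9566, 25.0434 (all ≥ 0, as they must be for A^T A). The largest is λ_max = (27 + sqrt(533))/2 ≈ 25.0434, hence ||A||_2 = sqrt(λ_max) = sqrt((27 + sqrt(533))/2) ≈ 5.0043.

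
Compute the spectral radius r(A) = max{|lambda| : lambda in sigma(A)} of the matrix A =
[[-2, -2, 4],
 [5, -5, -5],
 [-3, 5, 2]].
r(A) = sqrt(43) ≈ 6.5574

The eigenvalues of A are the roots of its characteristic polynomial. With M = A (coefficients from the trace, the sum of principal 2x2 minors, and det A):
  p(λ) = det(λ I - M) = λ^3 + 5λ^2 + 43λ.
The constant term is 0, so λ = 0 is a root. Dividing out λ leaves p(λ) = λ(λ^2 + 5λ + 43). For λ^2 + 5λ + 43 the discriminant is -147. It is negative, so the roots are the complex-conjugate pair λ = -5/2 ± (sqrt(147)/2) i ≈ -2.5 ± 6.0622i. For a conjugate pair the product of the roots equals the constant term, so |λ|^2 = 43 and |λ| = sqrt(43) ≈ 6.5574.
Thus the eigenvalues (to 4 decimals) are -2.5 ± 6.0622i (modulus 6.5574); 0 (modulus 0). The spectral radius is the largest modulus: r(A) = sqrt(43) ≈ 6.5574. (Cross-check: r(A) ≤ ||A||_2 ≈ 10.6647; equality holds whenever A is normal, though it can also hold for some non-normal A.)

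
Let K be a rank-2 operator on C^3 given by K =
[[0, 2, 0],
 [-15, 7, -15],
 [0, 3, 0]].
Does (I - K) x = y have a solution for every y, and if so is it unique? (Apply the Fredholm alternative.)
(I - K) is invertible (det(I - K) = 69 ≠ 0), so for every y in C^3 the equation (I - K) x = y has a unique solution.

K has rank 2 and factors as K = U V^T = u1 v1^T + u2 v2^T with u1 = (2, 2, 3), v1 = (-3, 2, -3), u2 = (2, -3, 3), v2 = (3, -1, 3) (multiplying out reproduces the displayed K). The nonzero eigenvalues of U V^T coincide with those of the 2 x 2 matrix G = V^T U = [[v1·u1, v1·u2], [v2·u1, v2·u2]] = [[-11, -21], [13, 18]], and by the Sylvester determinant identity det(I_3 - U V^T) = det(I_2 - V^T U) = det([[12, 21], [-13, -17]]) = (12)(-17) - (21)(-13) = 69. (Direct check: I - K =
[[1, -2, 0],
 [15, -6, 15],
 [0, -3, 1]]
has determinant 69.) The finite-dimensional Fredholm alternative says: either (I - K) is invertible, or ker(I - K) ≠ {0} and then range(I - K) = ker((I - K)^*)^⊥, with dim ker(I - K) = dim ker((I - K)^*). Since det(I - K) ≠ 0, 1 is not an eigenvalue of K and ker(I - K) = {0}, so we are in the first case: for every y there is a unique x = (I - K)^(-1) y. (Explicitly, by the Woodbury identity, (I - U V^T)^(-1) = I + U (I_2 - G)^(-1) V^T.)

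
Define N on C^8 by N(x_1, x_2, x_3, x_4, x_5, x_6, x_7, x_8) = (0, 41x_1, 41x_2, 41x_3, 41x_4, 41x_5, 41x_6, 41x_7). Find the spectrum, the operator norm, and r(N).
sigma(N) = {0}; ||N|| = 41; r(N) = 0. (N is nilpotent with N^8 = 0.)

On C^8, N is a strictly lower-triangular matrix with 41 on the subdiagonal and zeros elsewhere, so its characteristic polynomial is lambda^8 and every eigenvalue is 0: sigma(N) = {0}. For the operator norm, N e_i = 41e_{i+1} for i = 1, ..., 7 and N e_8 = 0, so the singular values of N are 41 (with multiplicity 7) and 0; hence ||N|| = 41. The spectral radius r(N) = max|lambda| = 0. Note ||N|| > r(N) — characteristic of non-normal nilpotent operators. Indeed N^8 = 0.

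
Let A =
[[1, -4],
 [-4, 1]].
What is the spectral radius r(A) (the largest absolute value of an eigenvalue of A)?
r(A) = 5

The eigenvalues of A are the roots of its characteristic polynomial. With M = A (coefficients from the trace and determinant):
  p(λ) = det(λ I - M) = λ^2 - 2λ - 15.
For λ^2 - 2λ - 15 the discriminant is 64. It is a perfect square (8^2), so the roots are rational: λ = (2 ± 8)/2 = 5, -3.
Thus the eigenvalues (to 4 decimals) are 5 (modulus 5); -3 (modulus 3). The spectral radius is the largest modulus: r(A) = 5. (Cross-check: r(A) ≤ ||A||_2 ≈ 5; equality holds whenever A is normal, though it can also hold for some non-normal A.)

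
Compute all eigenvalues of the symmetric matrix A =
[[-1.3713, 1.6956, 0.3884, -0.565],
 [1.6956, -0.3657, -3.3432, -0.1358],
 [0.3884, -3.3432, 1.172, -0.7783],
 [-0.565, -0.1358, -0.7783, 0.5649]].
sigma(A) ≈ {-4, -1, 1, 4}

A is real symmetric, so its spectrum consists of real eigenvalues. Expanding the characteristic polynomial of the displayed matrix gives
  det(λ I - A) = p(λ) = λ^4 + (0)λ^3 + (-17)λ^2 + (0)λ + (16).
Solving p(λ) = 0 yields eigenvalues ≈ -4, -1, 1, 4. (A is shown rounded to 4 decimals, so these recover the underlying integer eigenvalues to within that precision.)
Verification: the trace of A = 0 equals the sum of eigenvalues 0, and det(A) ≈ 16.0001 matches the eigenvalue product 16.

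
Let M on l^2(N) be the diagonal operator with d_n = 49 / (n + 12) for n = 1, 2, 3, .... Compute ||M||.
||M|| = 49/13 (attained at n = 1)

For M diagonal, ||M|| = sup_n |d_n| = sup_n 49/(n + 12). This is positive and strictly decreasing in n, so the supremum is attained at n = 1: d_1 = 49/(1 + 12) = 49/13. Hence ||M|| = 49/13.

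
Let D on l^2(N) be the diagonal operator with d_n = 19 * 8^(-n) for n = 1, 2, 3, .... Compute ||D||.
||D|| = 19/8 (attained at n = 1)

For D diagonal, ||D|| = sup_n |d_n|. The sequence d_n = 19 * 8^(-n) is positive and strictly decreasing (ratio 8^(-1) < 1), so the supremum is d_1 = 19/8. Hence ||D|| = 19/8.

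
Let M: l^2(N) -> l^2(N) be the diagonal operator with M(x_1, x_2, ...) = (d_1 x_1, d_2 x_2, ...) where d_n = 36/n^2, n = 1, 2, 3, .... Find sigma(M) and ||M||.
sigma(M) = {36/n^2 : n ≥ 1} ∪ {0}; ||M|| = 36

A bounded diagonal operator on l^2 with diagonal entries d_n has spectrum equal to the closure of {d_n : n ≥ 1}: every d_n is an eigenvalue (with eigenvector e_n), so {d_n} ⊂ sigma(M); the spectrum is closed, so its closure is too; and for lambda not in the closure, (M - lambda I) has bounded inverse (the diagonal entries 1/(d_n - lambda) are bounded). For our sequence d_n = 36/n^2, n = 1, 2, 3, ...:
  - {d_n} = {36/n^2 : n ≥ 1}; the only limit point is 0
  - closure = {36/n^2 : n ≥ 1} ∪ {0}
For the norm: a diagonal operator has ||M|| = sup_n |d_n|. Here d_n = 36/n^2 is positive and decreasing, so sup_n |d_n| = d_1 = 36. So ||M|| = 36.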